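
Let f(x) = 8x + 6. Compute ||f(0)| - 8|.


f(0) = 6
|6| = 6
|6 - 8| = 2

2


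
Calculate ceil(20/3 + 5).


12


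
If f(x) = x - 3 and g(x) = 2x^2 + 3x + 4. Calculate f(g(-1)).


g(-1) = 3
f(3) = 0

0


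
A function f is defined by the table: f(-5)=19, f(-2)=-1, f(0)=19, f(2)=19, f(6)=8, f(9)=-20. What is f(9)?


Reading from the table at x = 9

-20


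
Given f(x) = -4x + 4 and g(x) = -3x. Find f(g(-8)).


g(-8) = 24
f(24) = -92

-92


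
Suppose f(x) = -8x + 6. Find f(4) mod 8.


6


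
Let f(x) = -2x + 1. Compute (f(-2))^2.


f(-2) = 5
(5)^2 = 25

25


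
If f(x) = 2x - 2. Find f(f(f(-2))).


f(-2) = -6
f(-6) = -14
f(-14) = -30

-30


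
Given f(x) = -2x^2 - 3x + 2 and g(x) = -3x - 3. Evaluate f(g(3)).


g(3) = -12
f(-12) = (-2)*(-12)^2 - 3*(-12) + 2 = -250

-250


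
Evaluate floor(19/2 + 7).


16


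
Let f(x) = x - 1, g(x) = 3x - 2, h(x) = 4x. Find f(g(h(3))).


33


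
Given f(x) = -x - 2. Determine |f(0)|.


f(0) = -2
|-2| = 2

2


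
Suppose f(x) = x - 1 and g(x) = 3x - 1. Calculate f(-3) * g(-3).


f(-3) = -4
g(-3) = -10
Product = 40

40


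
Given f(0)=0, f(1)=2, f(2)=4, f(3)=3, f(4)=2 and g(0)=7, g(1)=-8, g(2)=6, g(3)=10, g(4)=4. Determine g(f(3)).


f(3) = 3
g(3) = 10

10


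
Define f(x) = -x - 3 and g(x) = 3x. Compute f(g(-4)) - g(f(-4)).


f(g(-4)) = 9
g(f(-4)) = 3
Difference = 6

6


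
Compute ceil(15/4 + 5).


15/4 = 3.75
3.75 + 5 = 8.75
ceil(8.75) = 9

9


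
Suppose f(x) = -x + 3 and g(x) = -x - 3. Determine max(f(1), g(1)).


2


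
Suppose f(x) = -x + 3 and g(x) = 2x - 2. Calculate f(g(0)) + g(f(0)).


f(g(0)) = 5
g(f(0)) = 4
Sum = 9

9


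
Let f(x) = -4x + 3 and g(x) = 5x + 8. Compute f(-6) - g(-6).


f(-6) = 27
g(-6) = -22
Difference = 49

49


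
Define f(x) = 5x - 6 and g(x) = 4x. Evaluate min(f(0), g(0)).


f(0) = -6
g(0) = 0
min = -6

-6


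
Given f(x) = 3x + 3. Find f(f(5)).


57


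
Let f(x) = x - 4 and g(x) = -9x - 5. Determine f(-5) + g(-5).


31


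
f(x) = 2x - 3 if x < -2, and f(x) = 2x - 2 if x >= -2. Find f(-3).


-3 satisfies x < -2
f(-3) = -9

-9


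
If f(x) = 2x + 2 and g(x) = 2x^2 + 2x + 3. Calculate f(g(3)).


g(3) = 27
f(27) = 56

56


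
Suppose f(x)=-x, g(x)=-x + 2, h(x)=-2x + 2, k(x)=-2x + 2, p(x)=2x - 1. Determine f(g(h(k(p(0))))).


p(0) = -1
k(-1) = 4
h(4) = -6
g(-6) = 8
f(8) = -8

-8


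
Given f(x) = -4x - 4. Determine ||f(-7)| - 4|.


f(-7) = 24
|24| = 24
|24 - 4| = 20

20


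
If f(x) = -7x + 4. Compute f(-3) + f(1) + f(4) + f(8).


f(-3) = 25
f(1) = -3
f(4) = -24
f(8) = -52
Sum = -54

-54


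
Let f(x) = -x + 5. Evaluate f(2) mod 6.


f(2) = 3
3 mod 6 = 3

3


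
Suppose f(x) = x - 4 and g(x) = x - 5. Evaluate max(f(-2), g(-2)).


f(-2) = -6
g(-2) = -7
max = -6

-6


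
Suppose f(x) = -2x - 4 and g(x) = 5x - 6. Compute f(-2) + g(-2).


f(-2) = 0
g(-2) = -16
Sum = -16

-16


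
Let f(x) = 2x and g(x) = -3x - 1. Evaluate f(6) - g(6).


31


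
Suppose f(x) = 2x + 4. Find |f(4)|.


f(4) = 12
|12| = 12

12


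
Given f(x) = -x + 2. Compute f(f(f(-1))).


3


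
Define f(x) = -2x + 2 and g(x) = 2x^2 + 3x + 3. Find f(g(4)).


g(4) = 47
f(47) = -92

-92


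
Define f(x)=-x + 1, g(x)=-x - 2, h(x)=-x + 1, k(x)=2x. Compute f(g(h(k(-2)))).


8


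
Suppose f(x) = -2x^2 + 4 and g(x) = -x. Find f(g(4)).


g(4) = -4
f(-4) = (-2)*(-4)^2 + 4 = -28

-28


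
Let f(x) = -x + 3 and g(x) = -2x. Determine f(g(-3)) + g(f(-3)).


f(g(-3)) = -3
g(f(-3)) = -12
Sum = -15

-15


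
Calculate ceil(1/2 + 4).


1/2 = 0.5
0.5 + 4 = 4.5
ceil(4.5) = 5

5


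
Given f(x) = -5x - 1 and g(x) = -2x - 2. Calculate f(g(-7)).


-61


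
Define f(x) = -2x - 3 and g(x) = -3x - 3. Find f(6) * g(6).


f(6) = -15
g(6) = -21
Product = 315

315


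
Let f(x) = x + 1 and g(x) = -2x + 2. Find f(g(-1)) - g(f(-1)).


f(g(-1)) = 5
g(f(-1)) = 2
Difference = 3

3


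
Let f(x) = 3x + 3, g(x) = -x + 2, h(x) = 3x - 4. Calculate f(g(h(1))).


12


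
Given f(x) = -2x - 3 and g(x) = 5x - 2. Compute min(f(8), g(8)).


f(8) = -19
g(8) = 38
min = -19

-19


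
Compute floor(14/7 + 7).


14/7 = 2
2 + 7 = 9
floor(9) = 9

9


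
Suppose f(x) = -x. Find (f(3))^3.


f(3) = -3
(-3)^3 = -27

-27


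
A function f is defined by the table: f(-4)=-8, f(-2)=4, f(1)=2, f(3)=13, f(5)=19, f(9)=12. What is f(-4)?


Reading from the table at x = -4

-8


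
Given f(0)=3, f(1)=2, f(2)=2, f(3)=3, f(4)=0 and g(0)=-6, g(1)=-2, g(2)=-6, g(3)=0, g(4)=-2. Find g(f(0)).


0


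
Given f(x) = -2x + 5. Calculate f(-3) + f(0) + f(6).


f(-3) = 11
f(0) = 5
f(6) = -7
Sum = 9

9


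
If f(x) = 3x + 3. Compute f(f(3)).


f(3) = 12
f(12) = 39

39


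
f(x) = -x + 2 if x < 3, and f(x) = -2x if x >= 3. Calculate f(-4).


-4 satisfies x < 3
f(-4) = 6

6


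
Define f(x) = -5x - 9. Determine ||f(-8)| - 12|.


19


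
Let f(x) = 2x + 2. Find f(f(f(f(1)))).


46


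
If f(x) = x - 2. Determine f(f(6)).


f(6) = 4
f(4) = 2

2


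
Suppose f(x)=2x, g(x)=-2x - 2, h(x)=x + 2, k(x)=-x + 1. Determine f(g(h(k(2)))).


k(2) = -1
h(-1) = 1
g(1) = -4
f(-4) = -8

-8


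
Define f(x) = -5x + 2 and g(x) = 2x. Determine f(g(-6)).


g(-6) = -12
f(-12) = 62

62


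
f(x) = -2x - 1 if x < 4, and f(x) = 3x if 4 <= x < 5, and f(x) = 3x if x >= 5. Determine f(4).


4 satisfies 4 <= x < 5
f(4) = 12

12


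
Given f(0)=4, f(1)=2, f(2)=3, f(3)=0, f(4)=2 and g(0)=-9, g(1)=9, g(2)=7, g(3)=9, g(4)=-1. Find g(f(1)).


f(1) = 2
g(2) = 7

7


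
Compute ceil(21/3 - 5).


21/3 = 7
7 - 5 = 2
ceil(2) = 2

2


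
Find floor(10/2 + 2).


10/2 = 5
5 + 2 = 7
floor(7) = 7

7


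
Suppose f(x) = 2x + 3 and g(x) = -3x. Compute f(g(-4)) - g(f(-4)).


12


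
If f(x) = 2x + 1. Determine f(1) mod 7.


f(1) = 3
3 mod 7 = 3

3


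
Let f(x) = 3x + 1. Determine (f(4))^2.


f(4) = 13
(13)^2 = 169

169


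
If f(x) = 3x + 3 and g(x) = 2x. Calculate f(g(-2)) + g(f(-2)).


f(g(-2)) = -9
g(f(-2)) = -6
Sum = -15

-15


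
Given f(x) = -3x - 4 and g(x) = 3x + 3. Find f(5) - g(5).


-37


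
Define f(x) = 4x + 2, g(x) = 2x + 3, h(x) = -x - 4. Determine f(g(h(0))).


h(0) = -4
g(-4) = -5
f(-5) = -18

-18


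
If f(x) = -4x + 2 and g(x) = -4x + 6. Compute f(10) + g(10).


f(10) = -38
g(10) = -34
Sum = -72

-72


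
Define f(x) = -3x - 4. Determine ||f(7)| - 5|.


f(7) = -25
|-25| = 25
|25 - 5| = 20

20


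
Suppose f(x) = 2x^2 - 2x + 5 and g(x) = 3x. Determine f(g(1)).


g(1) = 3
f(3) = 2*(3)^2 - 2*(3) + 5 = 17

17


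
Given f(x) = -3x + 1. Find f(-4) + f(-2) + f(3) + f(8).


f(-4) = 13
f(-2) = 7
f(3) = -8
f(8) = -23
Sum = -11

-11


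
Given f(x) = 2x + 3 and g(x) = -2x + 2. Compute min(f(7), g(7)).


f(7) = 17
g(7) = -12
min = -12

-12


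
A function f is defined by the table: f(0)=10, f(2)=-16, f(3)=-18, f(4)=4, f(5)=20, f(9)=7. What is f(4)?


Reading from the table at x = 4

4


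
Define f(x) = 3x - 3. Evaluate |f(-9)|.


f(-9) = -30
|-30| = 30

30


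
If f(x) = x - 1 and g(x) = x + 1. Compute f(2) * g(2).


f(2) = 1
g(2) = 3
Product = 3

3


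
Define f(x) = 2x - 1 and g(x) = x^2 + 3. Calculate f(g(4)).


g(4) = 19
f(19) = 37

37


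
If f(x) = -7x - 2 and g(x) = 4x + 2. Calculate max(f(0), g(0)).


f(0) = -2
g(0) = 2
max = 2

2


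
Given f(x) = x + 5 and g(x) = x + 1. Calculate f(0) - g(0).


f(0) = 5
g(0) = 1
Difference = 4

4


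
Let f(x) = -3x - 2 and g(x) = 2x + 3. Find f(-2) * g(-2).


f(-2) = 4
g(-2) = -1
Product = -4

-4


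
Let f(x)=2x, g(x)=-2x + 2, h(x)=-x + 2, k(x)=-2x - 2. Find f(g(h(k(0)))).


k(0) = -2
h(-2) = 4
g(4) = -6
f(-6) = -12

-12


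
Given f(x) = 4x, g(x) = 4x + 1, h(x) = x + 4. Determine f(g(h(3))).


h(3) = 7
g(7) = 29
f(29) = 116

116


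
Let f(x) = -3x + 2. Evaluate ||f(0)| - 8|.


f(0) = 2
|2| = 2
|2 - 8| = 6

6


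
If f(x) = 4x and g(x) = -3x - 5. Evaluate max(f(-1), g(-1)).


f(-1) = -4
g(-1) = -2
max = -2

-2


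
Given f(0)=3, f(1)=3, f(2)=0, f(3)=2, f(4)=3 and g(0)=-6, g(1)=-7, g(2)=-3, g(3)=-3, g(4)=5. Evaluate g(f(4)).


f(4) = 3
g(3) = -3

-3


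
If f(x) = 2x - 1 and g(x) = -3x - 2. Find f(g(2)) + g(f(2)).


-28


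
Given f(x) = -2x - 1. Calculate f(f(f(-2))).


13


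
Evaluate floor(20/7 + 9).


20/7 = 2.8571
2.8571 + 9 = 11.8571
floor(11.8571) = 11

11


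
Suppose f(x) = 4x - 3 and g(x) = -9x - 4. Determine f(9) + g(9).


f(9) = 33
g(9) = -85
Sum = -52

-52


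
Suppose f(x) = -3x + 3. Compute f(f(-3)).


f(-3) = 12
f(12) = -33

-33


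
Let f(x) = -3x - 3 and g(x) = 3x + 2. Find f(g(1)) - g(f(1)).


f(g(1)) = -18
g(f(1)) = -16
Difference = -2

-2


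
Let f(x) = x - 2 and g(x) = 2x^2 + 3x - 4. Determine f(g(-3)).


3


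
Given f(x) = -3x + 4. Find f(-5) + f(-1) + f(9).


f(-5) = 19
f(-1) = 7
f(9) = -23
Sum = 3

3


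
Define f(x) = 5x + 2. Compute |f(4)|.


f(4) = 22
|22| = 22

22


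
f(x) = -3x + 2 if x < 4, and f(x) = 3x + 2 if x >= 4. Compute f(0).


2


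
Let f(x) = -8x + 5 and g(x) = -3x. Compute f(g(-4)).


g(-4) = 12
f(12) = -91

-91


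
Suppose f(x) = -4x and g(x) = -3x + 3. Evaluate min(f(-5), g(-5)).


18


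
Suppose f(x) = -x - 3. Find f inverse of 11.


Solve -x - 3 = 11
x = (11 + 3) / (-1) = -14

-14


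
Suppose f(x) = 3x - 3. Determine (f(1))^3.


f(1) = 0
(0)^3 = 0

0


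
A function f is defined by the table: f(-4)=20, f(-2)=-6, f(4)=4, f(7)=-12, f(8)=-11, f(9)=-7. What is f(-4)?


Reading from the table at x = -4

20


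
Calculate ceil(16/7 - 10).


16/7 = 2.2857
2.2857 - 10 = -7.7143
ceil(-7.7143) = -7

-7


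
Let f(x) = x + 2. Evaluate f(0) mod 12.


f(0) = 2
2 mod 12 = 2

2


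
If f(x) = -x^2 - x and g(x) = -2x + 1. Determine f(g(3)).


g(3) = -5
f(-5) = (-1)*(-5)^2 - 1*(-5) = -20

-20


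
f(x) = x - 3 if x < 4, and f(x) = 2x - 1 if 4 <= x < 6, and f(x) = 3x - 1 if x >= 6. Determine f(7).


20


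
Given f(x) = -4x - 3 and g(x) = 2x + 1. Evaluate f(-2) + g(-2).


2


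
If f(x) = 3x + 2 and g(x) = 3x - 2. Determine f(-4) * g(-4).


140


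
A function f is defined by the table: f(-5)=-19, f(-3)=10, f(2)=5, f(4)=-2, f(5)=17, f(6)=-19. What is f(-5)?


Reading from the table at x = -5

-19


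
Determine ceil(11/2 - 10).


11/2 = 5.5
5.5 - 10 = -4.5
ceil(-4.5) = -4

-4


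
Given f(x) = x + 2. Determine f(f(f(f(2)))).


f(2) = 4
f(4) = 6
f(6) = 8
f(8) = 10

10


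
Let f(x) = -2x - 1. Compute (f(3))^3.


f(3) = -7
(-7)^3 = -343

-343


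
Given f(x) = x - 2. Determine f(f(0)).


-4


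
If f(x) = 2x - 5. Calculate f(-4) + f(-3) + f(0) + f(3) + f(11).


f(-4) = -13
f(-3) = -11
f(0) = -5
f(3) = 1
f(11) = 17
Sum = -11

-11


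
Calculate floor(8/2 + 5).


8/2 = 4
4 + 5 = 9
floor(9) = 9

9


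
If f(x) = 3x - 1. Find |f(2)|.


f(2) = 5
|5| = 5

5


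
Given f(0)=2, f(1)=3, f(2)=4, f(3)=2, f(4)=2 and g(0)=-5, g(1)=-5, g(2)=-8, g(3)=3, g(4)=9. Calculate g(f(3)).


f(3) = 2
g(2) = -8

-8


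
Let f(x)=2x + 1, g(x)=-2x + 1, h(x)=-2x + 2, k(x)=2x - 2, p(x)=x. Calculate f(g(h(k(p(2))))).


p(2) = 2
k(2) = 2
h(2) = -2
g(-2) = 5
f(5) = 11

11


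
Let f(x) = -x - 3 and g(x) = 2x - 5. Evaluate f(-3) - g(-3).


11


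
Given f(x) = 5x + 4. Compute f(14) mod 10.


4


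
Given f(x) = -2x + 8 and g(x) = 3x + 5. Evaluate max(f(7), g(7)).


f(7) = -6
g(7) = 26
max = 26

26


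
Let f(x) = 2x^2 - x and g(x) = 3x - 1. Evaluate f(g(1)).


g(1) = 2
f(2) = 2*(2)^2 - 1*(2) = 6

6


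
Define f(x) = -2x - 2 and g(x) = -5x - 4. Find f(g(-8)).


g(-8) = 36
f(36) = -74

-74


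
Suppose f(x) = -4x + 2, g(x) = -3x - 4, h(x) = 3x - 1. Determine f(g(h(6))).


222


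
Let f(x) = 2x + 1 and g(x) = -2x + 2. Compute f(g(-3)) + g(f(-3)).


f(g(-3)) = 17
g(f(-3)) = 12
Sum = 29

29


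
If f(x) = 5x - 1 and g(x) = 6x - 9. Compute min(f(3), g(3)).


f(3) = 14
g(3) = 9
min = 9

9


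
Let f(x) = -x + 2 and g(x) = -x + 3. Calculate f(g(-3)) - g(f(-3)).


f(g(-3)) = -4
g(f(-3)) = -2
Difference = -2

-2


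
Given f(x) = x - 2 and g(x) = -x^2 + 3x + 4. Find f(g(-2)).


g(-2) = -6
f(-6) = -8

-8


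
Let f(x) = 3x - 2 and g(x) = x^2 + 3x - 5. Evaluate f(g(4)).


g(4) = 23
f(23) = 67

67


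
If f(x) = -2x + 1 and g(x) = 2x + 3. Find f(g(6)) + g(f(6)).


f(g(6)) = -29
g(f(6)) = -19
Sum = -48

-48


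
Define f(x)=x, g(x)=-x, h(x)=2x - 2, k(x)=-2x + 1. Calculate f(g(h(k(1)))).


k(1) = -1
h(-1) = -4
g(-4) = 4
f(4) = 4

4


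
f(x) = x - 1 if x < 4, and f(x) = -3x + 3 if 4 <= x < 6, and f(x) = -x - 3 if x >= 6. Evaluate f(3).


3 satisfies x < 4
f(3) = 2

2


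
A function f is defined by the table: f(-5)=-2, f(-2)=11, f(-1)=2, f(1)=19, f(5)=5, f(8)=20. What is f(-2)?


Reading from the table at x = -2

11


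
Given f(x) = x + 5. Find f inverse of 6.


Solve x + 5 = 6
x = (6 - 5) / 1 = 1

1


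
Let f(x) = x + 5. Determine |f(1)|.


f(1) = 6
|6| = 6

6


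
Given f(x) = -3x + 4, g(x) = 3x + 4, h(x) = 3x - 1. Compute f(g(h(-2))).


h(-2) = -7
g(-7) = -17
f(-17) = 55

55


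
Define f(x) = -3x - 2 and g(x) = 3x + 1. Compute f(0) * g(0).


-2


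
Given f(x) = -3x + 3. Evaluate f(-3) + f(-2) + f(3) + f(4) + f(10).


f(-3) = 12
f(-2) = 9
f(3) = -6
f(4) = -9
f(10) = -27
Sum = -21

-21


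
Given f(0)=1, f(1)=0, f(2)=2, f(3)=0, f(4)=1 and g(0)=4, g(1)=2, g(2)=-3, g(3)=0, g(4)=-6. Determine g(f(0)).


f(0) = 1
g(1) = 2

2


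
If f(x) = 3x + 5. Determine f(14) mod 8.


f(14) = 47
47 mod 8 = 7

7


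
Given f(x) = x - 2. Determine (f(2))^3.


0


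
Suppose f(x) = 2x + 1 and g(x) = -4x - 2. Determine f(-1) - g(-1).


f(-1) = -1
g(-1) = 2
Difference = -3

-3


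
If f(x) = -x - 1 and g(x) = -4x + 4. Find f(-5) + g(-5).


f(-5) = 4
g(-5) = 24
Sum = 28

28


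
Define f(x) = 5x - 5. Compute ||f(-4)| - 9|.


f(-4) = -25
|-25| = 25
|25 - 9| = 16

16


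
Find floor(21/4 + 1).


6


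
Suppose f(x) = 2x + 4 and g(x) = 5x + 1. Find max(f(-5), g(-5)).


f(-5) = -6
g(-5) = -24
max = -6

-6


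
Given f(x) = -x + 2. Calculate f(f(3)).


f(3) = -1
f(-1) = 3

3


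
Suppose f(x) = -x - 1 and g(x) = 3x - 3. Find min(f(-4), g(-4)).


f(-4) = 3
g(-4) = -15
min = -15

-15


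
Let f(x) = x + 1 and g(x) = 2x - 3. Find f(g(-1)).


g(-1) = -5
f(-5) = -4

-4


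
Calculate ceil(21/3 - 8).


21/3 = 7
7 - 8 = -1
ceil(-1) = -1

-1


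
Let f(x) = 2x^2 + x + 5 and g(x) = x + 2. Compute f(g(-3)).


g(-3) = -1
f(-1) = 2*(-1)^2 + 1*(-1) + 5 = 6

6


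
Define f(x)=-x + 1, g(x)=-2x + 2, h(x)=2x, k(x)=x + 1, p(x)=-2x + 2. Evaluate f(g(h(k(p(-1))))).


p(-1) = 4
k(4) = 5
h(5) = 10
g(10) = -18
f(-18) = 19

19


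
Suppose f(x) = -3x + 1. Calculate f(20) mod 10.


f(20) = -59
-59 mod 10 = 1

1


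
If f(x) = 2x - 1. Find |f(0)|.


1


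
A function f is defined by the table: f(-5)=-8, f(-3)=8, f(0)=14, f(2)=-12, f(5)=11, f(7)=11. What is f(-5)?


Reading from the table at x = -5

-8


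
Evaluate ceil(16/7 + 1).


16/7 = 2.2857
2.2857 + 1 = 3.2857
ceil(3.2857) = 4

4


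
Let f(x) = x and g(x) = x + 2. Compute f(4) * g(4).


24


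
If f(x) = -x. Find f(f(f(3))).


f(3) = -3
f(-3) = 3
f(3) = -3

-3


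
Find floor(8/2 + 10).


14


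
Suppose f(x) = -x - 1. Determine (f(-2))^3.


f(-2) = 1
(1)^3 = 1

1


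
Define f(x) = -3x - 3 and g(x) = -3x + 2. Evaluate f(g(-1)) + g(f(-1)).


f(g(-1)) = -18
g(f(-1)) = 2
Sum = -16

-16


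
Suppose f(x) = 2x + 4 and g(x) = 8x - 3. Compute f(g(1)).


14


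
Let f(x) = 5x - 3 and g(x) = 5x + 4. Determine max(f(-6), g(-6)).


-26


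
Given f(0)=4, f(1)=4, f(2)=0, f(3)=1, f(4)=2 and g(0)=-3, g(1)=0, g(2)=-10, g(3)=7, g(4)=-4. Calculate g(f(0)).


f(0) = 4
g(4) = -4

-4


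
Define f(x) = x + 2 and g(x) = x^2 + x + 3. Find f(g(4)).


g(4) = 23
f(23) = 25

25


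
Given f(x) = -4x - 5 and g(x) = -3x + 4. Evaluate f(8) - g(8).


-17


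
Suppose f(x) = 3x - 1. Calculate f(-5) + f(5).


f(-5) = -16
f(5) = 14
Sum = -2

-2


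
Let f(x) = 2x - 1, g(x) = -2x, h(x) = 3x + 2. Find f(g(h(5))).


h(5) = 17
g(17) = -34
f(-34) = -69

-69


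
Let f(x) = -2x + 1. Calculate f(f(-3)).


f(-3) = 7
f(7) = -13

-13


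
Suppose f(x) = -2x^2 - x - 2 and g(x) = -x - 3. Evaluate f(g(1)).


g(1) = -4
f(-4) = (-2)*(-4)^2 - 1*(-4) - 2 = -30

-30


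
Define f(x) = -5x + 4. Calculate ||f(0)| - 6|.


f(0) = 4
|4| = 4
|4 - 6| = 2

2


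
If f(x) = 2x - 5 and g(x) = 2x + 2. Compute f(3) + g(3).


f(3) = 1
g(3) = 8
Sum = 9

9


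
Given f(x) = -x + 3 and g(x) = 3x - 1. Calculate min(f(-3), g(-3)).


-10


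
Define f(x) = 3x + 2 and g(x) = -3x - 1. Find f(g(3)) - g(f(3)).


6


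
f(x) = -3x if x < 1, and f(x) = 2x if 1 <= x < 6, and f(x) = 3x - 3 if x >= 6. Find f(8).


8 satisfies x >= 6
f(8) = 21

21


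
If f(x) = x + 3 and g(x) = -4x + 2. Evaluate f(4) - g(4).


f(4) = 7
g(4) = -14
Difference = 21

21


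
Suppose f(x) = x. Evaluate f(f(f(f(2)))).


f(2) = 2
f(2) = 2
f(2) = 2
f(2) = 2

2


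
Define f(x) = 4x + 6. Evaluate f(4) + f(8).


f(4) = 22
f(8) = 38
Sum = 60

60


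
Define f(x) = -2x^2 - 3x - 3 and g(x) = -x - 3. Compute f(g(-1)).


g(-1) = -2
f(-2) = (-2)*(-2)^2 - 3*(-2) - 3 = -5

-5


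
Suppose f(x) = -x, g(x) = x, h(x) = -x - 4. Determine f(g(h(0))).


h(0) = -4
g(-4) = -4
f(-4) = 4

4


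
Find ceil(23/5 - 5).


23/5 = 4.6
4.6 - 5 = -0.4
ceil(-0.4) = 0

0


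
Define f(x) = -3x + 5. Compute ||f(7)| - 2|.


f(7) = -16
|-16| = 16
|16 - 2| = 14

14


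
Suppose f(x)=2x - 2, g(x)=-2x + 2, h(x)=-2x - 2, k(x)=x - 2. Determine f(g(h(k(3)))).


k(3) = 1
h(1) = -4
g(-4) = 10
f(10) = 18

18


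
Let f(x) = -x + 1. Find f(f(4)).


f(4) = -3
f(-3) = 4

4


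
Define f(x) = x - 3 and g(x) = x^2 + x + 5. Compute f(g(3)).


g(3) = 17
f(17) = 14

14


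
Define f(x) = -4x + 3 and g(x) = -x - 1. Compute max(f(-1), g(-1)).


f(-1) = 7
g(-1) = 0
max = 7

7


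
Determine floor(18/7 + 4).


18/7 = 2.5714
2.5714 + 4 = 6.5714
floor(6.5714) = 6

6


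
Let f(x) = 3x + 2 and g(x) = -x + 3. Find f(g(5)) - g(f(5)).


f(g(5)) = -4
g(f(5)) = -14
Difference = 10

10


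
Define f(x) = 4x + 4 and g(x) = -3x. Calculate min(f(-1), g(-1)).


f(-1) = 0
g(-1) = 3
min = 0

0


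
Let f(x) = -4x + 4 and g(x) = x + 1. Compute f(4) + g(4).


-7


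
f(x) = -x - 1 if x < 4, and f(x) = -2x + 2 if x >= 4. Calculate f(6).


6 satisfies x >= 4
f(6) = -10

-10


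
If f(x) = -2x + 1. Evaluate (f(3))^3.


-125


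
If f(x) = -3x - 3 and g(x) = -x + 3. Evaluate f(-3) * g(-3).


f(-3) = 6
g(-3) = 6
Product = 36

36


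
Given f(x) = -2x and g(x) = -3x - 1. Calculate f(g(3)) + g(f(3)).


f(g(3)) = 20
g(f(3)) = 17
Sum = 37

37


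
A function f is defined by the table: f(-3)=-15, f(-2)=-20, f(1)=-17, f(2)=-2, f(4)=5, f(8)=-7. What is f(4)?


Reading from the table at x = 4

5


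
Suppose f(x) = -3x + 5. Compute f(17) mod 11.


f(17) = -46
-46 mod 11 = 9

9


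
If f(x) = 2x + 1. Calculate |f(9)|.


19


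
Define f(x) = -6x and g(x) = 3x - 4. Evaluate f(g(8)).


g(8) = 20
f(20) = -120

-120


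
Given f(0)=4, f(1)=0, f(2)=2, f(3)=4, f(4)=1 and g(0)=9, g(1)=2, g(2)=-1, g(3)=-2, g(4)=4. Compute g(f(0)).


f(0) = 4
g(4) = 4

4


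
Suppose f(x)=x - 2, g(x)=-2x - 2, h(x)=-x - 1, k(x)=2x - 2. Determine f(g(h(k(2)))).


k(2) = 2
h(2) = -3
g(-3) = 4
f(4) = 2

2


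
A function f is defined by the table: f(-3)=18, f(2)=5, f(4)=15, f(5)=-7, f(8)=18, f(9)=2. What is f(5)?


Reading from the table at x = 5

-7


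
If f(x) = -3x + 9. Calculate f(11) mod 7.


4


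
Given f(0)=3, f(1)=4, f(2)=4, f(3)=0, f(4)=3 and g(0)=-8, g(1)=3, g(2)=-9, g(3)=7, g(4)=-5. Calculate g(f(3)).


f(3) = 0
g(0) = -8

-8


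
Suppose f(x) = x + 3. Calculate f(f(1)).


f(1) = 4
f(4) = 7

7


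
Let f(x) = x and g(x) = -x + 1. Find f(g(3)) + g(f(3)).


-4


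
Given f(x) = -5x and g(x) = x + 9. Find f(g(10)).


g(10) = 19
f(19) = -95

-95


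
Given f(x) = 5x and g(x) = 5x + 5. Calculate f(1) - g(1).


f(1) = 5
g(1) = 10
Difference = -5

-5


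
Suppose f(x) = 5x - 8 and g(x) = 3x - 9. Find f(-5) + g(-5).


-57


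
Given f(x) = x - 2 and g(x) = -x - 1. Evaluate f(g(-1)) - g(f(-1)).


-4


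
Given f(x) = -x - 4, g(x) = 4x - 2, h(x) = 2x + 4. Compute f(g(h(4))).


-50


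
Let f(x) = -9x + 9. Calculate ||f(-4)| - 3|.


f(-4) = 45
|45| = 45
|45 - 3| = 42

42


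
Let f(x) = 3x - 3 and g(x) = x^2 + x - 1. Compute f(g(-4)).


g(-4) = 11
f(11) = 30

30


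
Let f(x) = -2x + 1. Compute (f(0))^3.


f(0) = 1
(1)^3 = 1

1


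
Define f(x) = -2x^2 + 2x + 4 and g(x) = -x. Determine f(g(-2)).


g(-2) = 2
f(2) = (-2)*(2)^2 + 2*(2) + 4 = 0

0


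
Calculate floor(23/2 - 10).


23/2 = 11.5
11.5 - 10 = 1.5
floor(1.5) = 1

1


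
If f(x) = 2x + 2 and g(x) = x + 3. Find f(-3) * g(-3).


f(-3) = -4
g(-3) = 0
Product = 0

0


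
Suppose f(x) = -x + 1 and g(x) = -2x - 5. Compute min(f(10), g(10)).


f(10) = -9
g(10) = -25
min = -25

-25


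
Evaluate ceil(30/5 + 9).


30/5 = 6
6 + 9 = 15
ceil(15) = 15

15


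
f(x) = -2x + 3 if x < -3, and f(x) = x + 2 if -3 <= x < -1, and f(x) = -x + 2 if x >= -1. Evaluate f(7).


7 satisfies x >= -1
f(7) = -5

-5


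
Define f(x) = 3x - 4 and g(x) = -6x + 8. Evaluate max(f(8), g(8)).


f(8) = 20
g(8) = -40
max = 20

20


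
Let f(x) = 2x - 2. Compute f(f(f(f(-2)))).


f(-2) = -6
f(-6) = -14
f(-14) = -30
f(-30) = -62

-62


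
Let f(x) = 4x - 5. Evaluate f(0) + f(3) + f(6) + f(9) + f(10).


f(0) = -5
f(3) = 7
f(6) = 19
f(9) = 31
f(10) = 35
Sum = 87

87


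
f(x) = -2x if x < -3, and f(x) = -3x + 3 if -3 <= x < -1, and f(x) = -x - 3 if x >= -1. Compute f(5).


5 satisfies x >= -1
f(5) = -8

-8


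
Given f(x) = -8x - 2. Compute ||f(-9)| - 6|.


f(-9) = 70
|70| = 70
|70 - 6| = 64

64


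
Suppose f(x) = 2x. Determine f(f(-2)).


f(-2) = -4
f(-4) = -8

-8


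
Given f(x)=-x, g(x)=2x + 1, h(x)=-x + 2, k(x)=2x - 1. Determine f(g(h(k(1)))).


k(1) = 1
h(1) = 1
g(1) = 3
f(3) = -3

-3


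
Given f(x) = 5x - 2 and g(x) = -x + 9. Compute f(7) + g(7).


f(7) = 33
g(7) = 2
Sum = 35

35


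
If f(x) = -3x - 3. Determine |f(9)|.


f(9) = -30
|-30| = 30

30


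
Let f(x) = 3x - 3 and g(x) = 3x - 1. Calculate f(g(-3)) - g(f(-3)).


4


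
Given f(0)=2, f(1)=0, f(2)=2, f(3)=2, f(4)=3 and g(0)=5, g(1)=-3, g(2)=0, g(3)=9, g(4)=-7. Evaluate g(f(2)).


f(2) = 2
g(2) = 0

0


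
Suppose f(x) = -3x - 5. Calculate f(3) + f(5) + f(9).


f(3) = -14
f(5) = -20
f(9) = -32
Sum = -66

-66


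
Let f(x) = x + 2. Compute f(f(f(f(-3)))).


5


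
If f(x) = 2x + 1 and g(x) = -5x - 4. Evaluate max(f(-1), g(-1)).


f(-1) = -1
g(-1) = 1
max = 1

1


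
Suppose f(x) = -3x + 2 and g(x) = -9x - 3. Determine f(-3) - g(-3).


f(-3) = 11
g(-3) = 24
Difference = -13

-13


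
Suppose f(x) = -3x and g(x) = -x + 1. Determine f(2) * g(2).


f(2) = -6
g(2) = -1
Product = 6

6


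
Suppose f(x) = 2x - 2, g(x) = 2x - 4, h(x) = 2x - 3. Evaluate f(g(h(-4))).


h(-4) = -11
g(-11) = -26
f(-26) = -54

-54


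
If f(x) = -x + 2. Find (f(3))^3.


f(3) = -1
(-1)^3 = -1

-1


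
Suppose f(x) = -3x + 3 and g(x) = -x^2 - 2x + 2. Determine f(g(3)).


g(3) = -13
f(-13) = 42

42


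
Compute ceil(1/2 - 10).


1/2 = 0.5
0.5 - 10 = -9.5
ceil(-9.5) = -9

-9


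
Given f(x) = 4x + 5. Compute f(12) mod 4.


f(12) = 53
53 mod 4 = 1

1


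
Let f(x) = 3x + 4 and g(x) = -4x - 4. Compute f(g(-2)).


g(-2) = 4
f(4) = 16

16


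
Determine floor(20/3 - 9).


20/3 = 6.6667
6.6667 - 9 = -2.3333
floor(-2.3333) = -3

-3


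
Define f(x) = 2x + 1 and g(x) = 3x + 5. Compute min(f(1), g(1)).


f(1) = 3
g(1) = 8
min = 3

3


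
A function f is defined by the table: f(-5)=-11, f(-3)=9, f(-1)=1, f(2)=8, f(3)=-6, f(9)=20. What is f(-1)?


1


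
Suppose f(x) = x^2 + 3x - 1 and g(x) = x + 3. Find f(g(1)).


27


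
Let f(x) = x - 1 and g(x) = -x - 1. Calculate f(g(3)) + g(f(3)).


f(g(3)) = -5
g(f(3)) = -3
Sum = -8

-8


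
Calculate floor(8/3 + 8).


8/3 = 2.6667
2.6667 + 8 = 10.6667
floor(10.6667) = 10

10


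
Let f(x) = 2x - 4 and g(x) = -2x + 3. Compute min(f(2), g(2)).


f(2) = 0
g(2) = -1
min = -1

-1


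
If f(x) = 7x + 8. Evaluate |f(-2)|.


f(-2) = -6
|-6| = 6

6


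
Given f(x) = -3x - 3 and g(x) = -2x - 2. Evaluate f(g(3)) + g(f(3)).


f(g(3)) = 21
g(f(3)) = 22
Sum = 43

43


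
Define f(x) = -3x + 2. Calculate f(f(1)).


f(1) = -1
f(-1) = 5

5


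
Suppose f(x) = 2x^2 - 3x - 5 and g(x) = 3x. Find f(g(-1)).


g(-1) = -3
f(-3) = 2*(-3)^2 - 3*(-3) - 5 = 22

22


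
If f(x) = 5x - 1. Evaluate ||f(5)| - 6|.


18


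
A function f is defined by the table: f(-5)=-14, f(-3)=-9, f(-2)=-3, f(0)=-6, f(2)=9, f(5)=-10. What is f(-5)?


-14


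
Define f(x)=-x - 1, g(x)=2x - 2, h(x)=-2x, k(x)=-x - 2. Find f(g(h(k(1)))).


k(1) = -3
h(-3) = 6
g(6) = 10
f(10) = -11

-11


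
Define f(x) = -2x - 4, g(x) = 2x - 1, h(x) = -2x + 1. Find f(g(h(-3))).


h(-3) = 7
g(7) = 13
f(13) = -30

-30


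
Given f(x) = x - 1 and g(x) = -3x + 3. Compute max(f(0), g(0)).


f(0) = -1
g(0) = 3
max = 3

3


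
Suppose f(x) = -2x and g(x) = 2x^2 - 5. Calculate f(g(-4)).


-54


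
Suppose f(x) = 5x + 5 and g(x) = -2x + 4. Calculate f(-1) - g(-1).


f(-1) = 0
g(-1) = 6
Difference = -6

-6


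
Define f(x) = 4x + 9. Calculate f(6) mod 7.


5


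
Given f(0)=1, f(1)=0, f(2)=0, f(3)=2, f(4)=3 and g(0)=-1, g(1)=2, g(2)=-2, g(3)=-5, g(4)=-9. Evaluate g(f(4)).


f(4) = 3
g(3) = -5

-5


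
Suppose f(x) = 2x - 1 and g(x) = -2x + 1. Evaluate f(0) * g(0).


-1


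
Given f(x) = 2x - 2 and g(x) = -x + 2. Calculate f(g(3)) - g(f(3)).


-2


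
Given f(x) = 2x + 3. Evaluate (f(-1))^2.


f(-1) = 1
(1)^2 = 1

1


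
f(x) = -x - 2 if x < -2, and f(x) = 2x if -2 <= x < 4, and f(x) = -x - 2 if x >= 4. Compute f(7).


7 satisfies x >= 4
f(7) = -9

-9


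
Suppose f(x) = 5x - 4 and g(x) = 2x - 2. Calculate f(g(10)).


g(10) = 18
f(18) = 86

86


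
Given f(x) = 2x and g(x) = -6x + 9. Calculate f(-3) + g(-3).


f(-3) = -6
g(-3) = 27
Sum = 21

21


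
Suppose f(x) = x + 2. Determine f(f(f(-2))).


f(-2) = 0
f(0) = 2
f(2) = 4

4


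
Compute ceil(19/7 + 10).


13


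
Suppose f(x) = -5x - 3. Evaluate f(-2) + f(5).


f(-2) = 7
f(5) = -28
Sum = -21

-21


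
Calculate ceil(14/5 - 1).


14/5 = 2.8
2.8 - 1 = 1.8
ceil(1.8) = 2

2


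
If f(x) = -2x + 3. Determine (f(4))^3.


f(4) = -5
(-5)^3 = -125

-125


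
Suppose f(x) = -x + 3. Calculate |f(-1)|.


f(-1) = 4
|4| = 4

4


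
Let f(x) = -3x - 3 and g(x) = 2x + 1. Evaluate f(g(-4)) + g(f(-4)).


37


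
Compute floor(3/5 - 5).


3/5 = 0.6
0.6 - 5 = -4.4
floor(-4.4) = -5

-5


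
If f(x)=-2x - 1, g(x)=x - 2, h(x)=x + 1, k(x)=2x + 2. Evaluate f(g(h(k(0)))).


k(0) = 2
h(2) = 3
g(3) = 1
f(1) = -3

-3


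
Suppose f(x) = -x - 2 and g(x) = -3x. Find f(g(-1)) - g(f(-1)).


f(g(-1)) = -5
g(f(-1)) = 3
Difference = -8

-8


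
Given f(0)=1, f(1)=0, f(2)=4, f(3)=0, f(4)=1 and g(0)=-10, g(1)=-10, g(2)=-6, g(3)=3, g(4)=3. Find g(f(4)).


f(4) = 1
g(1) = -10

-10


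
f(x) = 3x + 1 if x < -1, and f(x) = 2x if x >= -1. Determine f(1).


1 satisfies x >= -1
f(1) = 2

2


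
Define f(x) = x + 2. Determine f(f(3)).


f(3) = 5
f(5) = 7

7


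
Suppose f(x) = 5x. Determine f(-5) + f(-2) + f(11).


f(-5) = -25
f(-2) = -10
f(11) = 55
Sum = 20

20


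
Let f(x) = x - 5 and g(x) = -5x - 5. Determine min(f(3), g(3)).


f(3) = -2
g(3) = -20
min = -20

-20


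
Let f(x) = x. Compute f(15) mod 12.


f(15) = 15
15 mod 12 = 3

3


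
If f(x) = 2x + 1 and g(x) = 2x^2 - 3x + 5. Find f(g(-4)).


g(-4) = 49
f(49) = 99

99


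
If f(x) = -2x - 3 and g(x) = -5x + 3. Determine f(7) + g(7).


f(7) = -17
g(7) = -32
Sum = -49

-49


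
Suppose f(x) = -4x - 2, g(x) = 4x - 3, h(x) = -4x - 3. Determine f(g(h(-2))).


h(-2) = 5
g(5) = 17
f(17) = -70

-70


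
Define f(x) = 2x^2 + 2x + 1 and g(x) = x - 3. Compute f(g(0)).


g(0) = -3
f(-3) = 2*(-3)^2 + 2*(-3) + 1 = 13

13


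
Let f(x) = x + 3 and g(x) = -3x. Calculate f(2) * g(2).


-30


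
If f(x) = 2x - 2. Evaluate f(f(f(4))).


f(4) = 6
f(6) = 10
f(10) = 18

18


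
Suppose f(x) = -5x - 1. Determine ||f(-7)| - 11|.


f(-7) = 34
|34| = 34
|34 - 11| = 23

23


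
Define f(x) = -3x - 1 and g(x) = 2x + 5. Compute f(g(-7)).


g(-7) = -9
f(-9) = 26

26


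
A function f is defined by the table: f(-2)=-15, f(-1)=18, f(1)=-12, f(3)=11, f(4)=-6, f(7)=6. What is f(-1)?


Reading from the table at x = -1

18


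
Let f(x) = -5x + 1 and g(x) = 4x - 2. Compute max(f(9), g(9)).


f(9) = -44
g(9) = 34
max = 34

34


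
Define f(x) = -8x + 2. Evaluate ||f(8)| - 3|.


f(8) = -62
|-62| = 62
|62 - 3| = 59

59


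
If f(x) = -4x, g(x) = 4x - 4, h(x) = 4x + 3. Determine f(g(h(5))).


h(5) = 23
g(23) = 88
f(88) = -352

-352


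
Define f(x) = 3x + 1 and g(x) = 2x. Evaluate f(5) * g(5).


f(5) = 16
g(5) = 10
Product = 160

160


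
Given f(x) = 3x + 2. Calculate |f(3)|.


f(3) = 11
|11| = 11

11


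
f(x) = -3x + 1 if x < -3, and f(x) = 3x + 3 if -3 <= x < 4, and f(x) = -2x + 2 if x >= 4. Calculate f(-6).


-6 satisfies x < -3
f(-6) = 19

19


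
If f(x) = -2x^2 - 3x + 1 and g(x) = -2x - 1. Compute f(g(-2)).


g(-2) = 3
f(3) = (-2)*(3)^2 - 3*(3) + 1 = -26

-26


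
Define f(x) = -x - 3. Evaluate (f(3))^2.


f(3) = -6
(-6)^2 = 36

36


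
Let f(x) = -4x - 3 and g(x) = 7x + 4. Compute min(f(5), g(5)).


f(5) = -23
g(5) = 39
min = -23

-23


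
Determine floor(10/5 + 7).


10/5 = 2
2 + 7 = 9
floor(9) = 9

9


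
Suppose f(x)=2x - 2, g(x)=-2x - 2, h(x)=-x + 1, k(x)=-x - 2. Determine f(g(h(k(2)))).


k(2) = -4
h(-4) = 5
g(5) = -12
f(-12) = -26

-26


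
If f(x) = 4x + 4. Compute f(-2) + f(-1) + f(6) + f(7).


f(-2) = -4
f(-1) = 0
f(6) = 28
f(7) = 32
Sum = 56

56


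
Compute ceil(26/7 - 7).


-3


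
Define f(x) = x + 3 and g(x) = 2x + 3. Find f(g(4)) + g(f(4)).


f(g(4)) = 14
g(f(4)) = 17
Sum = 31

31


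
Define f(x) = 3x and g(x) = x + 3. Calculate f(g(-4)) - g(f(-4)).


f(g(-4)) = -3
g(f(-4)) = -9
Difference = 6

6


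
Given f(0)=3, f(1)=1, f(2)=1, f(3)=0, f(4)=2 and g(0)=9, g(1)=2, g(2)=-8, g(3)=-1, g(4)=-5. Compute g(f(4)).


f(4) = 2
g(2) = -8

-8


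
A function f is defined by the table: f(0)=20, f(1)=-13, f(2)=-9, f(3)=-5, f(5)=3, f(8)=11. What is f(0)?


Reading from the table at x = 0

20


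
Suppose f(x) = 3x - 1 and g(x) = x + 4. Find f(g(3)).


20


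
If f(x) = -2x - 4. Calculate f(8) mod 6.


4


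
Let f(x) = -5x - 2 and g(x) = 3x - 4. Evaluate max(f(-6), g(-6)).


f(-6) = 28
g(-6) = -22
max = 28

28


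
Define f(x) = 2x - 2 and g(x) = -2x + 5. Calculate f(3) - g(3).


f(3) = 4
g(3) = -1
Difference = 5

5


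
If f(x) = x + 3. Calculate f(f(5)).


f(5) = 8
f(8) = 11

11


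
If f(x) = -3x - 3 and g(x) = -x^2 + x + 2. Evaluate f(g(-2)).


g(-2) = -4
f(-4) = 9

9


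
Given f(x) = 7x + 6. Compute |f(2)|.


f(2) = 20
|20| = 20

20


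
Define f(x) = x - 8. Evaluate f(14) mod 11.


f(14) = 6
6 mod 11 = 6

6


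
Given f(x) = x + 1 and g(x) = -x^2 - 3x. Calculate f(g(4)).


-27


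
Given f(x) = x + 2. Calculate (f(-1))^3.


f(-1) = 1
(1)^3 = 1

1


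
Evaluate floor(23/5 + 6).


10


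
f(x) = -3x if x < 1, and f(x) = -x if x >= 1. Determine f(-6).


-6 satisfies x < 1
f(-6) = 18

18


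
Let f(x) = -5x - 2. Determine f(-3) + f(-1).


f(-3) = 13
f(-1) = 3
Sum = 16

16


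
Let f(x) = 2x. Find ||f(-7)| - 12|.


f(-7) = -14
|-14| = 14
|14 - 12| = 2

2


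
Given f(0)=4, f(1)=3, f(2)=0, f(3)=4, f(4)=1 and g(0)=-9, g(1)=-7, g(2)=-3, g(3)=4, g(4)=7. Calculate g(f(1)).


f(1) = 3
g(3) = 4

4


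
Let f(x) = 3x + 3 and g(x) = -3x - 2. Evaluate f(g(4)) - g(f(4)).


f(g(4)) = -39
g(f(4)) = -47
Difference = 8

8


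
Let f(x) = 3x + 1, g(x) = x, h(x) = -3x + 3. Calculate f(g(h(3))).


h(3) = -6
g(-6) = -6
f(-6) = -17

-17


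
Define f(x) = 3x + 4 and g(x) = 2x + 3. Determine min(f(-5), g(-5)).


f(-5) = -11
g(-5) = -7
min = -11

-11


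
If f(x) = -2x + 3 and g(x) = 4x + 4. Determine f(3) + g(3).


f(3) = -3
g(3) = 16
Sum = 13

13


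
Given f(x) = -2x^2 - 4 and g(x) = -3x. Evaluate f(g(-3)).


g(-3) = 9
f(9) = (-2)*(9)^2 - 4 = -166

-166


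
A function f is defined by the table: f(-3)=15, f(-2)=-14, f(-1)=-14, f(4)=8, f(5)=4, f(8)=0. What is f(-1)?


Reading from the table at x = -1

-14


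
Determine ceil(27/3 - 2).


27/3 = 9
9 - 2 = 7
ceil(7) = 7

7


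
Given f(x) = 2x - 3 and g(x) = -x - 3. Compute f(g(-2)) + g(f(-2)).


f(g(-2)) = -5
g(f(-2)) = 4
Sum = -1

-1


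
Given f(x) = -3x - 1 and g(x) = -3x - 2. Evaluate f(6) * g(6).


f(6) = -19
g(6) = -20
Product = 380

380


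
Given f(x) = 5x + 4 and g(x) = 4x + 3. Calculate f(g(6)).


g(6) = 27
f(27) = 139

139


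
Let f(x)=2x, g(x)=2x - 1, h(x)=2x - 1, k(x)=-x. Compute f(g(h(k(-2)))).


10


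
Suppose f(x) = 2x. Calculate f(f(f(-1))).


f(-1) = -2
f(-2) = -4
f(-4) = -8

-8


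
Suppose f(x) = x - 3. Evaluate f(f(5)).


-1


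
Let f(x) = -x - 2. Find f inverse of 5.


Solve -x - 2 = 5
x = (5 + 2) / (-1) = -7

-7


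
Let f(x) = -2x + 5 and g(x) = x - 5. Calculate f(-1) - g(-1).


f(-1) = 7
g(-1) = -6
Difference = 13

13


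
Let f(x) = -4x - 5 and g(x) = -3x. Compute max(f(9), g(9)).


f(9) = -41
g(9) = -27
max = -27

-27


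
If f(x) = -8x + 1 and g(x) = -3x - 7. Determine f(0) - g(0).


f(0) = 1
g(0) = -7
Difference = 8

8


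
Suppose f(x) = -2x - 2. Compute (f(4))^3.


f(4) = -10
(-10)^3 = -1000

-1000


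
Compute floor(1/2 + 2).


1/2 = 0.5
0.5 + 2 = 2.5
floor(2.5) = 2

2


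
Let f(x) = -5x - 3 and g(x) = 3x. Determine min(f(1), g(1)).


f(1) = -8
g(1) = 3
min = -8

-8


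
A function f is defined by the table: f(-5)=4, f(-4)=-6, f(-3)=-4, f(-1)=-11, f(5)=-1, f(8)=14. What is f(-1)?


-11


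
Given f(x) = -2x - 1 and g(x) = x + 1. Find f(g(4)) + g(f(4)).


f(g(4)) = -11
g(f(4)) = -8
Sum = -19

-19


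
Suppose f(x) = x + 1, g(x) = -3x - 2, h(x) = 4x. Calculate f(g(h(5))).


h(5) = 20
g(20) = -62
f(-62) = -61

-61


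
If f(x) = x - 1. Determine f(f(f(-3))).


f(-3) = -4
f(-4) = -5
f(-5) = -6

-6


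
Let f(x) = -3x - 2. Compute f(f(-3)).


-23


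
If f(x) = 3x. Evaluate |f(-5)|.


f(-5) = -15
|-15| = 15

15


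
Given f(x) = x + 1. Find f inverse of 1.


Solve x + 1 = 1
x = (1 - 1) / 1 = 0

0


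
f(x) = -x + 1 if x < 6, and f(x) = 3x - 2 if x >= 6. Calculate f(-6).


-6 satisfies x < 6
f(-6) = 7

7


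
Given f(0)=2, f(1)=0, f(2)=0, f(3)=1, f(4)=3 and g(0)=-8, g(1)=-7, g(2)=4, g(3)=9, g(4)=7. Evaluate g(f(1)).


f(1) = 0
g(0) = -8

-8


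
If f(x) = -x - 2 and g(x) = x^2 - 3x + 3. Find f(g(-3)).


g(-3) = 21
f(21) = -23

-23


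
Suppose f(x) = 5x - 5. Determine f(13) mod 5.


f(13) = 60
60 mod 5 = 0

0


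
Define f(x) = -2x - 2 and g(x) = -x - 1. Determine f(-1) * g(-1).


f(-1) = 0
g(-1) = 0
Product = 0

0


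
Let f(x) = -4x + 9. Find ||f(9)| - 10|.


f(9) = -27
|-27| = 27
|27 - 10| = 17

17


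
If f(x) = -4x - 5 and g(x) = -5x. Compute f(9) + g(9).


f(9) = -41
g(9) = -45
Sum = -86

-86


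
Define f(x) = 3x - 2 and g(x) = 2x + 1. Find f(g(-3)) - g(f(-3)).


4


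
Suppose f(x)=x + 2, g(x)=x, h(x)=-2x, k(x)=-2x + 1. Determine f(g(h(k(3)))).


k(3) = -5
h(-5) = 10
g(10) = 10
f(10) = 12

12


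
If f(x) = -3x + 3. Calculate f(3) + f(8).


-27


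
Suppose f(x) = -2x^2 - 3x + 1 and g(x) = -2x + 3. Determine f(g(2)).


2


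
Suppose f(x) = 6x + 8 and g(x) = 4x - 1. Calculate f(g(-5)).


g(-5) = -21
f(-21) = -118

-118


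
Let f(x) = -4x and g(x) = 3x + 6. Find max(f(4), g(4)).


f(4) = -16
g(4) = 18
max = 18

18


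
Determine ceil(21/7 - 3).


21/7 = 3
3 - 3 = 0
ceil(0) = 0

0


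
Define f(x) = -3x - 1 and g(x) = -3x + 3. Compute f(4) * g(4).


f(4) = -13
g(4) = -9
Product = 117

117


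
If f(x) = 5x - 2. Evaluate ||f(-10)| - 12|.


f(-10) = -52
|-52| = 52
|52 - 12| = 40

40


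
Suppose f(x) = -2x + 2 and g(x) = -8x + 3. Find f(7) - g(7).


f(7) = -12
g(7) = -53
Difference = 41

41


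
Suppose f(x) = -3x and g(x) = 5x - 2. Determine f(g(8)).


g(8) = 38
f(38) = -114

-114


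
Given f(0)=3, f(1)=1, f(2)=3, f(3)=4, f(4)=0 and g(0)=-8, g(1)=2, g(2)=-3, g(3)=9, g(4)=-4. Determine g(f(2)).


9


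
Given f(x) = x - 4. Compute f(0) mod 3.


f(0) = -4
-4 mod 3 = 2

2


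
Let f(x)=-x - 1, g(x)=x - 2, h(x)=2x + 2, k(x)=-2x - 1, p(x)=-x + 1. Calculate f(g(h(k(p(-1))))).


p(-1) = 2
k(2) = -5
h(-5) = -8
g(-8) = -10
f(-10) = 9

9


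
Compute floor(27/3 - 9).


27/3 = 9
9 - 9 = 0
floor(0) = 0

0


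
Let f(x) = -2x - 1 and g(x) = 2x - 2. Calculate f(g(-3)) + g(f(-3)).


f(g(-3)) = 15
g(f(-3)) = 8
Sum = 23

23


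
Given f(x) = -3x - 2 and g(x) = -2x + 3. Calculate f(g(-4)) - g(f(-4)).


f(g(-4)) = -35
g(f(-4)) = -17
Difference = -18

-18


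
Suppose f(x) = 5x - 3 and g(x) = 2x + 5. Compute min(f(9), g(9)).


f(9) = 42
g(9) = 23
min = 23

23


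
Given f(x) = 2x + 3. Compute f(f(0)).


f(0) = 3
f(3) = 9

9


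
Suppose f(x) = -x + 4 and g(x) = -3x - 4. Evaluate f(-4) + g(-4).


f(-4) = 8
g(-4) = 8
Sum = 16

16


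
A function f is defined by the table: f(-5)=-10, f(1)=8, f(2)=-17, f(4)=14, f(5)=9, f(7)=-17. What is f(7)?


Reading from the table at x = 7

-17


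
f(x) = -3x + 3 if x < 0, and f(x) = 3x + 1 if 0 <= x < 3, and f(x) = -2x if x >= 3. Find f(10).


10 satisfies x >= 3
f(10) = -20

-20


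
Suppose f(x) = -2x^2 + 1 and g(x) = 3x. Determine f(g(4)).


g(4) = 12
f(12) = (-2)*(12)^2 + 1 = -287

-287


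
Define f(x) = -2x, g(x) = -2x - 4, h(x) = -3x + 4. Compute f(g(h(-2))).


h(-2) = 10
g(10) = -24
f(-24) = 48

48
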